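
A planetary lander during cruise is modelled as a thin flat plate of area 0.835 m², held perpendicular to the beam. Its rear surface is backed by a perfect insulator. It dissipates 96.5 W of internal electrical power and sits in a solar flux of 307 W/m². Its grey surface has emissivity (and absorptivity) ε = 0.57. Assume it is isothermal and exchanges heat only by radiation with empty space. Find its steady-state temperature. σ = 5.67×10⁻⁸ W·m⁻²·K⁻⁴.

T ≈ 308 K

At steady state, absorbed solar power + internal power = radiated power.
Absorbed: α·S·A_cross = 0.57·307·0.8350 = 146.1 W (cross-section A).
Total input = 146.1 + 96.5 = 242.6 W.
Radiated: εσ·A_surf·T⁴ with A_surf = A = 0.8350 m².
T⁴ = 242.6/(0.57·5.67×10⁻⁸·0.8350) = 8.990×10⁹ K⁴.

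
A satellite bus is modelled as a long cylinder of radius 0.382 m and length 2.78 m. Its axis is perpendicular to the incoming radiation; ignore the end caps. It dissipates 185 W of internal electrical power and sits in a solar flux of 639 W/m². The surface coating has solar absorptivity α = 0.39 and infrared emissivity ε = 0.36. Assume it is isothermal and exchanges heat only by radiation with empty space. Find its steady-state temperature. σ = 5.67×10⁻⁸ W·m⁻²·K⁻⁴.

At steady state, absorbed solar power + internal power = radiated power.
Absorbed: α·S·A_cross = 0.39·639·2.124 = 529.3 W (cross-section 2rL).
Total input = 529.3 + 185 = 714.3 W.
Radiated: εσ·A_surf·T⁴ with A_surf = 2πrL = 6.672 m².
T⁴ = 714.3/(0.36·5.67×10⁻⁸·6.672) = 5.245×10⁹ K⁴.

T ≈ 269 K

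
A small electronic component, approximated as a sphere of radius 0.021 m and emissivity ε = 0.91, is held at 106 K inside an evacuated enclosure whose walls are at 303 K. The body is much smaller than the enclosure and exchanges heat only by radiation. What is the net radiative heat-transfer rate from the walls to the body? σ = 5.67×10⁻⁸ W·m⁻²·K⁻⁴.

For a small grey body in a large enclosure: P_net = εσA(T_body⁴ − T_wall⁴).
A = 4πr² = 0.005542 m²; T_body⁴ − T_wall⁴ = 1.262×10⁸ − 8.429×10⁹ = -8.303×10⁹ K⁴.
|P_net| = 0.91·5.67×10⁻⁸·0.005542·8.303×10⁹.

P_net ≈ 2.37 W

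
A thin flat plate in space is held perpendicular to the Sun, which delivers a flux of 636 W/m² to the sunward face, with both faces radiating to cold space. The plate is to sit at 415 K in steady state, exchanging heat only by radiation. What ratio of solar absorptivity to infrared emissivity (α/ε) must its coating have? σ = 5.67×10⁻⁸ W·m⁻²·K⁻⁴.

α/ε ≈ 5.29

Balance: αS·A = εσ·2A·T⁴ ⇒ α/ε = 2σT⁴/S.
α/ε = 2·5.67×10⁻⁸·(415)⁴/636 = 2·5.67×10⁻⁸·2.966×10¹⁰/636.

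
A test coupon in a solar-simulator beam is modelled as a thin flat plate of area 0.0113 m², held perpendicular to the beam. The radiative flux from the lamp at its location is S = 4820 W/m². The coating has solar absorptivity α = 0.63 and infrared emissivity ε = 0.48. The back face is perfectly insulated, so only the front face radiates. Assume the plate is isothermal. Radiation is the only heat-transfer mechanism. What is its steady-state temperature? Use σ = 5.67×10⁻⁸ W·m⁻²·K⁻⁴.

T ≈ 578 K

At equilibrium, absorbed power = emitted power.
Absorbing cross-section = A = 0.01130 m²; emitting surface = A = 0.01130 m² (ratio 1).
αS·A_cross = εσ·A_surf·T⁴  ⇒  T⁴ = αS/(ε·1σ).
T⁴ = 0.630·4820/(0.48·1·5.67×10⁻⁸) = 1.116×10¹¹ K⁴.
T = (1.116×10¹¹)^(1/4).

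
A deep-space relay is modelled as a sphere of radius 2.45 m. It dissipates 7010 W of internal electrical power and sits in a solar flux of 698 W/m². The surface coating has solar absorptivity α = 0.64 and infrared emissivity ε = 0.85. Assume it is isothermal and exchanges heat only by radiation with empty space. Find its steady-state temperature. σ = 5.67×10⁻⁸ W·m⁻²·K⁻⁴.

At steady state, absorbed solar power + internal power = radiated power.
Absorbed: α·S·A_cross = 0.64·698·18.86 = 8424 W (cross-section πr²).
Total input = 8424 + 7010 = 15430 W.
Radiated: εσ·A_surf·T⁴ with A_surf = 4πr² = 75.43 m².
T⁴ = 15430/(0.85·5.67×10⁻⁸·75.43) = 4.246×10⁹ K⁴.

T ≈ 255 K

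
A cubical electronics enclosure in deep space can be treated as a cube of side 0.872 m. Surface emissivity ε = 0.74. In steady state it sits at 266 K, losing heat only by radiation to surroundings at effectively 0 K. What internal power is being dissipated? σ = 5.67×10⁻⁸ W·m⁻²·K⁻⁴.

P ≈ 958 W

Steady state: P = εσA T⁴.
A = 6L² = 4.562 m²; T⁴ = (266)⁴ = 5.006×10⁹ K⁴.
P = 0.74 × 5.67×10⁻⁸ × 4.562 × 5.006×10⁹.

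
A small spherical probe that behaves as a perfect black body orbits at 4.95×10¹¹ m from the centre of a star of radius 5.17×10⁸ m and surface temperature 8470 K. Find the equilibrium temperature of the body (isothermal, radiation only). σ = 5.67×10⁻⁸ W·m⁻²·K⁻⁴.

The star's surface emits σT_*⁴; at distance d the flux is S = σT_*⁴(R_*/d)².
S = 5.67×10⁻⁸·(8470)⁴·(5.17×10⁸/4.95×10¹¹)² = 318.3 W/m².
For an isothermal sphere T⁴ = (1−a)S/(4σ) = 1.404×10⁹ K⁴.

T ≈ 194 K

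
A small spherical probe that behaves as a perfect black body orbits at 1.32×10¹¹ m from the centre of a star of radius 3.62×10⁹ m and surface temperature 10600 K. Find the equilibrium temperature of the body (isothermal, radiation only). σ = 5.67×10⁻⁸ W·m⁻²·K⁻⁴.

The star's surface emits σT_*⁴; at distance d the flux is S = σT_*⁴(R_*/d)².
S = 5.67×10⁻⁸·(10600)⁴·(3.62×10⁹/1.32×10¹¹)² = 5.384×10⁵ W/m².
For an isothermal sphere T⁴ = (1−a)S/(4σ) = 2.374×10¹² K⁴.

T ≈ 1240 K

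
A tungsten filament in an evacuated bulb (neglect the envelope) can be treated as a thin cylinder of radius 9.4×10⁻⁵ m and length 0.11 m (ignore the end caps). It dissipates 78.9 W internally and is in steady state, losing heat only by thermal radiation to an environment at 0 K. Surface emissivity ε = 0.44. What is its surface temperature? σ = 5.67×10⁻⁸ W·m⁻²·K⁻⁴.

Steady state: internal power = radiated power, P = εσA T⁴.
Radiating area A = 2πrL = 6.497×10⁻⁵ m².
T⁴ = P/(εσA) = 78.9/(0.44·5.67×10⁻⁸·6.497×10⁻⁵) = 4.868×10¹³ K⁴.
T = (4.868×10¹³)^(1/4).

T ≈ 2640 K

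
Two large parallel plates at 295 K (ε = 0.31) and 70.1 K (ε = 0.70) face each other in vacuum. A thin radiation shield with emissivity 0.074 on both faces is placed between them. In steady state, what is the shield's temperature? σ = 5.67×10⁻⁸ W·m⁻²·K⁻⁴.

T_s ≈ 244 K

In steady state the net flux on the hot side equals that on the cold side.
σ(T₁⁴−T_s⁴)/D₁ = σ(T_s⁴−T₂⁴)/D₂, with D₁ = 1/ε₁+1/ε_s−1 = 15.74, D₂ = 1/ε_s+1/ε₂−1 = 13.94.
Solve for T_s⁴: T_s⁴ = (D₂·T₁⁴ + D₁·T₂⁴)/(D₁+D₂) = 3.570×10⁹ K⁴.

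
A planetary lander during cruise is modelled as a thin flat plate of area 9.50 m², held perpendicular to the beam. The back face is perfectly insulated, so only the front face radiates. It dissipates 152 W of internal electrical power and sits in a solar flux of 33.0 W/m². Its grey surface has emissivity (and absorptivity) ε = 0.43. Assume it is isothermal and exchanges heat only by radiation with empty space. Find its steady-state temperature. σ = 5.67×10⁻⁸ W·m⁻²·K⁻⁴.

At steady state, absorbed solar power + internal power = radiated power.
Absorbed: α·S·A_cross = 0.43·33.0·9.500 = 134.8 W (cross-section A).
Total input = 134.8 + 152 = 286.8 W.
Radiated: εσ·A_surf·T⁴ with A_surf = A = 9.500 m².
T⁴ = 286.8/(0.43·5.67×10⁻⁸·9.500) = 1.238×10⁹ K⁴.

T ≈ 188 K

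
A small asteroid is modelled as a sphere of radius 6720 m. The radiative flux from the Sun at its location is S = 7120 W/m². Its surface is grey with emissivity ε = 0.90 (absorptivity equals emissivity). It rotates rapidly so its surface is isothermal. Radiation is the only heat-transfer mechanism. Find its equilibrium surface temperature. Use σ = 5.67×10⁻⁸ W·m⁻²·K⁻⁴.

T ≈ 421 K

At equilibrium, absorbed power = emitted power.
Absorbing cross-section = πr² = 1.419×10⁸ m²; emitting surface = 4πr² = 5.675×10⁸ m² (ratio 4).
εS·A_cross = εσ·A_surf·T⁴  ⇒  T⁴ = S/(4σ)   (ε cancels).
T⁴ = 7120/(4·5.67×10⁻⁸) = 3.139×10¹⁰ K⁴.
T = (3.139×10¹⁰)^(1/4).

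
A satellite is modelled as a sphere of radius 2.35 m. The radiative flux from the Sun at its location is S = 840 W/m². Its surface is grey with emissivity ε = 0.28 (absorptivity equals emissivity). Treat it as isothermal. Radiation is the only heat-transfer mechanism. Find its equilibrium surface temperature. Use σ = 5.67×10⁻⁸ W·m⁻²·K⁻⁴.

T ≈ 247 K

At equilibrium, absorbed power = emitted power.
Absorbing cross-section = πr² = 17.35 m²; emitting surface = 4πr² = 69.40 m² (ratio 4).
εS·A_cross = εσ·A_surf·T⁴  ⇒  T⁴ = S/(4σ)   (ε cancels).
T⁴ = 840/(4·5.67×10⁻⁸) = 3.704×10⁹ K⁴.
T = (3.704×10⁹)^(1/4).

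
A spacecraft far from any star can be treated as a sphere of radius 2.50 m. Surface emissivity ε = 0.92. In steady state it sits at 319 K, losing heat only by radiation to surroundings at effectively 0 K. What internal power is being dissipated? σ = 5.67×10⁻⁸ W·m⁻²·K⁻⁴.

Steady state: P = εσA T⁴.
A = 4πr² = 78.54 m²; T⁴ = (319)⁴ = 1.036×10¹⁰ K⁴.
P = 0.92 × 5.67×10⁻⁸ × 78.54 × 1.036×10¹⁰.

P ≈ 42400 W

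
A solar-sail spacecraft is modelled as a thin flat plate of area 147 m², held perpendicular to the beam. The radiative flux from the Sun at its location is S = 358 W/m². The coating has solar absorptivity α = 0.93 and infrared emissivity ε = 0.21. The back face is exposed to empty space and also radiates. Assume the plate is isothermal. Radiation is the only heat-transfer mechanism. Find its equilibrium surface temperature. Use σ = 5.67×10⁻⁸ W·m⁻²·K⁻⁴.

T ≈ 344 K

At equilibrium, absorbed power = emitted power.
Absorbing cross-section = A = 147.0 m²; emitting surface = 2A = 294.0 m² (ratio 2).
αS·A_cross = εσ·A_surf·T⁴  ⇒  T⁴ = αS/(ε·2σ).
T⁴ = 0.930·358/(0.21·2·5.67×10⁻⁸) = 1.398×10¹⁰ K⁴.
T = (1.398×10¹⁰)^(1/4).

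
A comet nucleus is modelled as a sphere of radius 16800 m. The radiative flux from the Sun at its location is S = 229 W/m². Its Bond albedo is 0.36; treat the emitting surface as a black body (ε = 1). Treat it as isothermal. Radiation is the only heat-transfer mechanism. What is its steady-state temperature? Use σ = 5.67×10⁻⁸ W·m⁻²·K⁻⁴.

At equilibrium, absorbed power = emitted power.
Absorbing cross-section = πr² = 8.867×10⁸ m²; emitting surface = 4πr² = 3.547×10⁹ m² (ratio 4).
(1−a)S·A_cross = εσ·A_surf·T⁴  ⇒  T⁴ = (1−a)S/(4σ).
T⁴ = 0.640·229/(4·5.67×10⁻⁸) = 6.462×10⁸ K⁴.
T = (6.462×10⁸)^(1/4).

T ≈ 159 K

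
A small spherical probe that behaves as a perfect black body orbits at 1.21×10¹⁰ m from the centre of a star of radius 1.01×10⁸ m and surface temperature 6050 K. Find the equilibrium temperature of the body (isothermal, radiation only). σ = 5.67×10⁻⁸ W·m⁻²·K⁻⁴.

T ≈ 391 K

The star's surface emits σT_*⁴; at distance d the flux is S = σT_*⁴(R_*/d)².
S = 5.67×10⁻⁸·(6050)⁴·(1.01×10⁸/1.21×10¹⁰)² = 5293 W/m².
For an isothermal sphere T⁴ = (1−a)S/(4σ) = 2.334×10¹⁰ K⁴.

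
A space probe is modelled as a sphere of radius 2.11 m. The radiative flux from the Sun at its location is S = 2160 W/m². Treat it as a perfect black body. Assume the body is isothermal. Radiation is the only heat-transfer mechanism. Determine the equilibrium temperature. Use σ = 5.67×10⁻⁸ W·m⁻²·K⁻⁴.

At equilibrium, absorbed power = emitted power.
Absorbing cross-section = πr² = 13.99 m²; emitting surface = 4πr² = 55.95 m² (ratio 4).
S·A_cross = εσ·A_surf·T⁴  ⇒  T⁴ = S/(4σ).
T⁴ = 1.00·2160/(4·5.67×10⁻⁸) = 9.524×10⁹ K⁴.
T = (9.524×10⁹)^(1/4).

T ≈ 312 K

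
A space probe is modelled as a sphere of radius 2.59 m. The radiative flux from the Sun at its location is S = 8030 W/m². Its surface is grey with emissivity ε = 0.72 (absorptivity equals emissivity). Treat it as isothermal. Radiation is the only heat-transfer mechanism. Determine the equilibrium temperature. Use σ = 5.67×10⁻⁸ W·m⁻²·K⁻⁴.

At equilibrium, absorbed power = emitted power.
Absorbing cross-section = πr² = 21.07 m²; emitting surface = 4πr² = 84.30 m² (ratio 4).
εS·A_cross = εσ·A_surf·T⁴  ⇒  T⁴ = S/(4σ)   (ε cancels).
T⁴ = 8030/(4·5.67×10⁻⁸) = 3.541×10¹⁰ K⁴.
T = (3.541×10¹⁰)^(1/4).

T ≈ 434 K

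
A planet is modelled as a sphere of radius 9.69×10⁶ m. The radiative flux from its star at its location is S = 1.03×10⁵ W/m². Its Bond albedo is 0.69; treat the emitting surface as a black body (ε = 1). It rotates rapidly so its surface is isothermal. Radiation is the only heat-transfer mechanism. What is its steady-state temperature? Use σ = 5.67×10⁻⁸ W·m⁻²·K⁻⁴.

At equilibrium, absorbed power = emitted power.
Absorbing cross-section = πr² = 2.950×10¹⁴ m²; emitting surface = 4πr² = 1.180×10¹⁵ m² (ratio 4).
(1−a)S·A_cross = εσ·A_surf·T⁴  ⇒  T⁴ = (1−a)S/(4σ).
T⁴ = 0.310·1.03×10⁵/(4·5.67×10⁻⁸) = 1.408×10¹¹ K⁴.
T = (1.408×10¹¹)^(1/4).

T ≈ 613 K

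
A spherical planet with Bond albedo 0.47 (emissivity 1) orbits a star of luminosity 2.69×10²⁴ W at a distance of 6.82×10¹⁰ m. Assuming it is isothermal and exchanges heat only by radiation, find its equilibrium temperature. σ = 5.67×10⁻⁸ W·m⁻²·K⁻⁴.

T ≈ 102 K

First find the stellar flux at distance d: S = L/(4πd²) = 2.69×10²⁴/(4π·(6.82×10¹⁰)²) = 46.02 W/m².
For an isothermal sphere, absorbed (1−a)S·πr² = emitted σ·4πr²·T⁴, so T⁴ = (1−a)S/(4σ).
T⁴ = 0.530·46.02/(4·5.67×10⁻⁸) = 1.075×10⁸ K⁴.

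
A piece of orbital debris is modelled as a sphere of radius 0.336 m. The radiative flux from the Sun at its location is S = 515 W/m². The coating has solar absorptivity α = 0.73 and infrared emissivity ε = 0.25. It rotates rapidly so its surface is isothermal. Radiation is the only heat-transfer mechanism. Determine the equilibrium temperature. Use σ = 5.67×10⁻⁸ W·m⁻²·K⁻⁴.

T ≈ 285 K

At equilibrium, absorbed power = emitted power.
Absorbing cross-section = πr² = 0.3547 m²; emitting surface = 4πr² = 1.419 m² (ratio 4).
αS·A_cross = εσ·A_surf·T⁴  ⇒  T⁴ = αS/(ε·4σ).
T⁴ = 0.730·515/(0.25·4·5.67×10⁻⁸) = 6.631×10⁹ K⁴.
T = (6.631×10⁹)^(1/4).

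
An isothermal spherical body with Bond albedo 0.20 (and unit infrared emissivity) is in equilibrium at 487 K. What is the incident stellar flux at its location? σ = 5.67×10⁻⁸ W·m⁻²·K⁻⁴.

(1−a)S·πr² = σ·4πr²·T⁴ ⇒ S = 4σT⁴/(1−a).
S = 4·5.67×10⁻⁸·5.625×10¹⁰/0.800.

S ≈ 15900 W/m²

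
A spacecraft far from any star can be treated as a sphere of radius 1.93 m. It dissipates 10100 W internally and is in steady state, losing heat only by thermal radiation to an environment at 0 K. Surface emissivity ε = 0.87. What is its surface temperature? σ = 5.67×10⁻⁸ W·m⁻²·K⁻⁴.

Steady state: internal power = radiated power, P = εσA T⁴.
Radiating area A = 4πr² = 46.81 m².
T⁴ = P/(εσA) = 10100/(0.87·5.67×10⁻⁸·46.81) = 4.374×10⁹ K⁴.
T = (4.374×10⁹)^(1/4).

T ≈ 257 K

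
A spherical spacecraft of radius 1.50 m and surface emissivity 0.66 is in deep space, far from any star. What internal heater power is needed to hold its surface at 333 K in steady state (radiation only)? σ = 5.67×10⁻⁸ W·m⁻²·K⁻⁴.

P ≈ 13000 W

P = εσ·4πr²·T⁴.
4πr² = 28.27 m²; T⁴ = 1.230×10¹⁰ K⁴.
P = 0.66·5.67×10⁻⁸·28.27·1.230×10¹⁰.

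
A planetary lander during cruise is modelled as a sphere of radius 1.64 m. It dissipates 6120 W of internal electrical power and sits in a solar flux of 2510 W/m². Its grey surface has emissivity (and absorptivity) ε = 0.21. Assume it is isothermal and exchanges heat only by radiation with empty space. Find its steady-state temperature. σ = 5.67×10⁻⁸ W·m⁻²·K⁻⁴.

T ≈ 403 K

At steady state, absorbed solar power + internal power = radiated power.
Absorbed: α·S·A_cross = 0.21·2510·8.450 = 4454 W (cross-section πr²).
Total input = 4454 + 6120 = 10570 W.
Radiated: εσ·A_surf·T⁴ with A_surf = 4πr² = 33.80 m².
T⁴ = 10570/(0.21·5.67×10⁻⁸·33.80) = 2.627×10¹⁰ K⁴.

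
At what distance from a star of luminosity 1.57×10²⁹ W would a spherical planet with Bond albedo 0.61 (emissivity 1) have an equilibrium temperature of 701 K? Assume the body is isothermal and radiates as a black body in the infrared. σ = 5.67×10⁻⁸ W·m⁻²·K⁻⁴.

d ≈ 2.98×10¹¹ m

For an isothermal black-emitting sphere, (1−a)S·πr² = σ·4πr²·T⁴ ⇒ S = 4σT⁴/(1−a).
S = 4·5.67×10⁻⁸·(701)⁴/0.390 = 1.404×10⁵ W/m².
Flux falls as S = L/(4πd²), so d = √(L/(4πS)) = √(1.57×10²⁹/(4π·1.404×10⁵)).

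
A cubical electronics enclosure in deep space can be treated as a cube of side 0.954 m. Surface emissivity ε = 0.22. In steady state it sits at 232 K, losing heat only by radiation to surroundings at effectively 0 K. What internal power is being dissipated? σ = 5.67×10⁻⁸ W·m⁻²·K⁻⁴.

P ≈ 197 W

Steady state: P = εσA T⁴.
A = 6L² = 5.461 m²; T⁴ = (232)⁴ = 2.897×10⁹ K⁴.
P = 0.22 × 5.67×10⁻⁸ × 5.461 × 2.897×10⁹.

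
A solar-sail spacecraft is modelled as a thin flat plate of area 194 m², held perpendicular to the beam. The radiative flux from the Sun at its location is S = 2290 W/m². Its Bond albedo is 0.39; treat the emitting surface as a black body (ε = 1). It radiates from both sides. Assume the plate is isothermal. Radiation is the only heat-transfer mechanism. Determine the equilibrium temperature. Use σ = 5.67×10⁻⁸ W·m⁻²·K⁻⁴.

At equilibrium, absorbed power = emitted power.
Absorbing cross-section = A = 194.0 m²; emitting surface = 2A = 388.0 m² (ratio 2).
(1−a)S·A_cross = εσ·A_surf·T⁴  ⇒  T⁴ = (1−a)S/(2σ).
T⁴ = 0.610·2290/(2·5.67×10⁻⁸) = 1.232×10¹⁰ K⁴.
T = (1.232×10¹⁰)^(1/4).

T ≈ 333 K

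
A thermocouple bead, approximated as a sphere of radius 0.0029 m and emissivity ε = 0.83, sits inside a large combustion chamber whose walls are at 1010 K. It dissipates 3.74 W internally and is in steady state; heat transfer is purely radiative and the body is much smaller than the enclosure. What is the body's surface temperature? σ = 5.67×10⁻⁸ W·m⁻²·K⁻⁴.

For a small grey body in a large enclosure, net radiated power = εσA(T⁴ − T_w⁴).
Steady state: P = εσA(T⁴ − T_w⁴) with A = 4πr² = 1.057×10⁻⁴ m².
T⁴ = P/(εσA) + T_w⁴ = 3.74/(0.83·5.67×10⁻⁸·1.057×10⁻⁴) + (1010)⁴
    = 7.520×10¹¹ + 1.041×10¹² = 1.793×10¹² K⁴.

T ≈ 1160 K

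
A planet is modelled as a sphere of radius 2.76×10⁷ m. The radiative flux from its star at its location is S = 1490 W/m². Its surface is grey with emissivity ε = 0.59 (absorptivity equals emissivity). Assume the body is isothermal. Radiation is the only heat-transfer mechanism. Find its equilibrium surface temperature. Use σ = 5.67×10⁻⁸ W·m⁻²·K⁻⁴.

T ≈ 285 K

At equilibrium, absorbed power = emitted power.
Absorbing cross-section = πr² = 2.393×10¹⁵ m²; emitting surface = 4πr² = 9.573×10¹⁵ m² (ratio 4).
εS·A_cross = εσ·A_surf·T⁴  ⇒  T⁴ = S/(4σ)   (ε cancels).
T⁴ = 1490/(4·5.67×10⁻⁸) = 6.570×10⁹ K⁴.
T = (6.570×10⁹)^(1/4).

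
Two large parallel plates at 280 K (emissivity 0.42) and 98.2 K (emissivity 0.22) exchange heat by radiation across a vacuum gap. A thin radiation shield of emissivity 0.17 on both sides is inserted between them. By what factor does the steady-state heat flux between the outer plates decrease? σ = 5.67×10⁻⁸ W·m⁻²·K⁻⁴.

Without shield: q₀ = σΔ(T⁴)/(1/ε₁+1/ε₂−1) with denominator 5.926.
With shield the two gaps are in series; the resistances add: (1/ε₁+1/ε_s−1)+(1/ε_s+1/ε₂−1) = 7.263+9.428 = 16.69.
Heat-flux ratio q₀/q = 16.69/5.926.

factor ≈ 2.82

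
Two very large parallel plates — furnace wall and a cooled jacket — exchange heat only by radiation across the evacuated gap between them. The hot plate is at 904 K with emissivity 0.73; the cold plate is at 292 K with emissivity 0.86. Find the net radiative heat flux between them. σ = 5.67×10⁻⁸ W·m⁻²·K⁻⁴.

For two infinite grey parallel plates, q = σ(T₁⁴ − T₂⁴)/(1/ε₁ + 1/ε₂ − 1).
T₁⁴ − T₂⁴ = 6.678×10¹¹ − 7.270×10⁹ = 6.606×10¹¹ K⁴.
1/ε₁ + 1/ε₂ − 1 = 1.370 + 1.163 − 1 = 1.533.
q = 5.67×10⁻⁸ × 6.606×10¹¹ / 1.533.

q ≈ 24400 W/m²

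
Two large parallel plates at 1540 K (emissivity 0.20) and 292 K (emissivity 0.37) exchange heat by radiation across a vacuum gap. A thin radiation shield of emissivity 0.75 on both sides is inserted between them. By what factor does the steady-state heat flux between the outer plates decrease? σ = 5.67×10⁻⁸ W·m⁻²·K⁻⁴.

Without shield: q₀ = σΔ(T⁴)/(1/ε₁+1/ε₂−1) with denominator 6.703.
With shield the two gaps are in series; the resistances add: (1/ε₁+1/ε_s−1)+(1/ε_s+1/ε₂−1) = 5.333+3.036 = 8.369.
Heat-flux ratio q₀/q = 8.369/6.703.

factor ≈ 1.25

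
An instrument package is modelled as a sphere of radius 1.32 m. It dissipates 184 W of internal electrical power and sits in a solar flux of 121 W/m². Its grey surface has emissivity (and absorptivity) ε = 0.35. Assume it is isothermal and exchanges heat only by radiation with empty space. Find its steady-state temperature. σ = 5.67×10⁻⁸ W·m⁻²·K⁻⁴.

At steady state, absorbed solar power + internal power = radiated power.
Absorbed: α·S·A_cross = 0.35·121·5.474 = 231.8 W (cross-section πr²).
Total input = 231.8 + 184 = 415.8 W.
Radiated: εσ·A_surf·T⁴ with A_surf = 4πr² = 21.90 m².
T⁴ = 415.8/(0.35·5.67×10⁻⁸·21.90) = 9.570×10⁸ K⁴.

T ≈ 176 K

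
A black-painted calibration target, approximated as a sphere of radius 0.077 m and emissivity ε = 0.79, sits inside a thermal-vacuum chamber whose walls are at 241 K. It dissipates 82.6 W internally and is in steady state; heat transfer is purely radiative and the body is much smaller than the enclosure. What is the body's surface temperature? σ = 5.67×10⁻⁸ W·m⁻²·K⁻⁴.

T ≈ 410 K

For a small grey body in a large enclosure, net radiated power = εσA(T⁴ − T_w⁴).
Steady state: P = εσA(T⁴ − T_w⁴) with A = 4πr² = 0.07451 m².
T⁴ = P/(εσA) + T_w⁴ = 82.6/(0.79·5.67×10⁻⁸·0.07451) + (241)⁴
    = 2.475×10¹⁰ + 3.373×10⁹ = 2.812×10¹⁰ K⁴.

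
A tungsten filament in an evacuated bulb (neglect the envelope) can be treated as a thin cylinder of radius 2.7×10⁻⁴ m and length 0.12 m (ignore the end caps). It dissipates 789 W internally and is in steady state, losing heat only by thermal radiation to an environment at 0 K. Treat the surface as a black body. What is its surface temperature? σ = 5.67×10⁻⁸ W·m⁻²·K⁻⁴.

Steady state: internal power = radiated power, P = εσA T⁴.
Radiating area A = 2πrL = 2.036×10⁻⁴ m².
T⁴ = P/(εσA) = 789/(1.0·5.67×10⁻⁸·2.036×10⁻⁴) = 6.835×10¹³ K⁴.
T = (6.835×10¹³)^(1/4).

T ≈ 2880 K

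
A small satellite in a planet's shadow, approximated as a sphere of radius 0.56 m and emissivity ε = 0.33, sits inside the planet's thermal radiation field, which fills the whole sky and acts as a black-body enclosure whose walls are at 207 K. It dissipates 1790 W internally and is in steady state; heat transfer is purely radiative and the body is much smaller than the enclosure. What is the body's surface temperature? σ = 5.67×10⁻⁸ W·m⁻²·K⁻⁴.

For a small grey body in a large enclosure, net radiated power = εσA(T⁴ − T_w⁴).
Steady state: P = εσA(T⁴ − T_w⁴) with A = 4πr² = 3.941 m².
T⁴ = P/(εσA) + T_w⁴ = 1790/(0.33·5.67×10⁻⁸·3.941) + (207)⁴
    = 2.428×10¹⁰ + 1.836×10⁹ = 2.611×10¹⁰ K⁴.

T ≈ 402 K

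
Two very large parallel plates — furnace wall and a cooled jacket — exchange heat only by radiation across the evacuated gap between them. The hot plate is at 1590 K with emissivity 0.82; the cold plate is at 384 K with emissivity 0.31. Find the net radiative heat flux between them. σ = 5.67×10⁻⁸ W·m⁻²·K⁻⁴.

For two infinite grey parallel plates, q = σ(T₁⁴ − T₂⁴)/(1/ε₁ + 1/ε₂ − 1).
T₁⁴ − T₂⁴ = 6.391×10¹² − 2.174×10¹⁰ = 6.370×10¹² K⁴.
1/ε₁ + 1/ε₂ − 1 = 1.220 + 3.226 − 1 = 3.445.
q = 5.67×10⁻⁸ × 6.370×10¹² / 3.445.

q ≈ 1.05×10⁵ W/m²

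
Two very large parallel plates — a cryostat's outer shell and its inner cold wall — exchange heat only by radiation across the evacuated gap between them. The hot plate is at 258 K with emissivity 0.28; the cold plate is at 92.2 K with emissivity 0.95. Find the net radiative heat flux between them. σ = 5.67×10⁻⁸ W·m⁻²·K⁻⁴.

For two infinite grey parallel plates, q = σ(T₁⁴ − T₂⁴)/(1/ε₁ + 1/ε₂ − 1).
T₁⁴ − T₂⁴ = 4.431×10⁹ − 7.226×10⁷ = 4.359×10⁹ K⁴.
1/ε₁ + 1/ε₂ − 1 = 3.571 + 1.053 − 1 = 3.624.
q = 5.67×10⁻⁸ × 4.359×10⁹ / 3.624.

q ≈ 68.2 W/m²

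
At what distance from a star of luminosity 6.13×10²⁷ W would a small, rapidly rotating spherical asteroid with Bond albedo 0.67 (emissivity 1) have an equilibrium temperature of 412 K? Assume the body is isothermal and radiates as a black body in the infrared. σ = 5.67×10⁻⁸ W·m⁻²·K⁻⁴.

For an isothermal black-emitting sphere, (1−a)S·πr² = σ·4πr²·T⁴ ⇒ S = 4σT⁴/(1−a).
S = 4·5.67×10⁻⁸·(412)⁴/0.330 = 19800 W/m².
Flux falls as S = L/(4πd²), so d = √(L/(4πS)) = √(6.13×10²⁷/(4π·19800)).

d ≈ 1.57×10¹¹ m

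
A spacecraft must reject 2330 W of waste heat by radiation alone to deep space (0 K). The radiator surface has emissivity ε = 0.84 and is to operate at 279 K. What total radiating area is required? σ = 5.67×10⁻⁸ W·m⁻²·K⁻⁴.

P = εσA T⁴ ⇒ A = P/(εσT⁴).
T⁴ = 6.059×10⁹ K⁴.
A = 2330/(0.84 × 5.67×10⁻⁸ × 6.059×10⁹).

A ≈ 8.07 m²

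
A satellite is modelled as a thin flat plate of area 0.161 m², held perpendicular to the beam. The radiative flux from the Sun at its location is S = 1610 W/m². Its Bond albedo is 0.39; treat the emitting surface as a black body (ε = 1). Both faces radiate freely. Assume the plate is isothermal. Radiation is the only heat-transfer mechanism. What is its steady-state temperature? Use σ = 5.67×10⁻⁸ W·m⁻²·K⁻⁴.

At equilibrium, absorbed power = emitted power.
Absorbing cross-section = A = 0.1610 m²; emitting surface = 2A = 0.3220 m² (ratio 2).
(1−a)S·A_cross = εσ·A_surf·T⁴  ⇒  T⁴ = (1−a)S/(2σ).
T⁴ = 0.610·1610/(2·5.67×10⁻⁸) = 8.660×10⁹ K⁴.
T = (8.660×10⁹)^(1/4).

T ≈ 305 K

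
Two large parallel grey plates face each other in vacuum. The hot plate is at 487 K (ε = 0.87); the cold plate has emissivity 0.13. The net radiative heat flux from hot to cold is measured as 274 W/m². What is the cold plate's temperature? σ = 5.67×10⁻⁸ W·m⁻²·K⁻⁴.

q = σ(T₁⁴ − T₂⁴)/(1/ε₁ + 1/ε₂ − 1); denominator = 7.842.
T₂⁴ = T₁⁴ − q·(1/ε₁+1/ε₂−1)/σ = 5.625×10¹⁰ − 274·7.842/5.67×10⁻⁸
    = 1.835×10¹⁰ K⁴.

T₂ ≈ 368 K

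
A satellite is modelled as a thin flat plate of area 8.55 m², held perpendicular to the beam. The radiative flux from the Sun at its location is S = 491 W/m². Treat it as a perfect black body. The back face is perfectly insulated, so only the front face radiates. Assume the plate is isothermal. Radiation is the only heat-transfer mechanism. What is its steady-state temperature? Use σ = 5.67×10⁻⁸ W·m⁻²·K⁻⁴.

At equilibrium, absorbed power = emitted power.
Absorbing cross-section = A = 8.550 m²; emitting surface = A = 8.550 m² (ratio 1).
S·A_cross = εσ·A_surf·T⁴  ⇒  T⁴ = S/(1σ).
T⁴ = 1.00·491/(1·5.67×10⁻⁸) = 8.660×10⁹ K⁴.
T = (8.660×10⁹)^(1/4).

T ≈ 305 K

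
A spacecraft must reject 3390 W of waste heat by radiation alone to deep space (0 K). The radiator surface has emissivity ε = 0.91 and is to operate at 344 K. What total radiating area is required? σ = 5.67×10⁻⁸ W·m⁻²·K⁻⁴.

A ≈ 4.69 m²

P = εσA T⁴ ⇒ A = P/(εσT⁴).
T⁴ = 1.400×10¹⁰ K⁴.
A = 3390/(0.91 × 5.67×10⁻⁸ × 1.400×10¹⁰).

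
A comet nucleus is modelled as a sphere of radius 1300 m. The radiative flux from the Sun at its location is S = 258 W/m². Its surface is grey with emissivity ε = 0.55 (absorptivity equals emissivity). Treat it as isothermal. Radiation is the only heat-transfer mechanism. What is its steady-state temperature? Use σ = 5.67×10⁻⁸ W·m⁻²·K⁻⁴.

At equilibrium, absorbed power = emitted power.
Absorbing cross-section = πr² = 5.309×10⁶ m²; emitting surface = 4πr² = 2.124×10⁷ m² (ratio 4).
εS·A_cross = εσ·A_surf·T⁴  ⇒  T⁴ = S/(4σ)   (ε cancels).
T⁴ = 258/(4·5.67×10⁻⁸) = 1.138×10⁹ K⁴.
T = (1.138×10⁹)^(1/4).

T ≈ 184 K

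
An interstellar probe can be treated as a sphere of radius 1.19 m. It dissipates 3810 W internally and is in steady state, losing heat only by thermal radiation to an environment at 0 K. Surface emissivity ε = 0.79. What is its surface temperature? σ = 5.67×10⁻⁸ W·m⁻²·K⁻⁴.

Steady state: internal power = radiated power, P = εσA T⁴.
Radiating area A = 4πr² = 17.80 m².
T⁴ = P/(εσA) = 3810/(0.79·5.67×10⁻⁸·17.80) = 4.780×10⁹ K⁴.
T = (4.780×10⁹)^(1/4).

T ≈ 263 K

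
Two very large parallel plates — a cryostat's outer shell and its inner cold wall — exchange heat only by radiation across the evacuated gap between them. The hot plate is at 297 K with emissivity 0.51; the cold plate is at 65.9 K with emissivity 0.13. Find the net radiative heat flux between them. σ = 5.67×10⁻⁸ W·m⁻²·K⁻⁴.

q ≈ 50.9 W/m²

For two infinite grey parallel plates, q = σ(T₁⁴ − T₂⁴)/(1/ε₁ + 1/ε₂ − 1).
T₁⁴ − T₂⁴ = 7.781×10⁹ − 1.886×10⁷ = 7.762×10⁹ K⁴.
1/ε₁ + 1/ε₂ − 1 = 1.961 + 7.692 − 1 = 8.653.
q = 5.67×10⁻⁸ × 7.762×10⁹ / 8.653.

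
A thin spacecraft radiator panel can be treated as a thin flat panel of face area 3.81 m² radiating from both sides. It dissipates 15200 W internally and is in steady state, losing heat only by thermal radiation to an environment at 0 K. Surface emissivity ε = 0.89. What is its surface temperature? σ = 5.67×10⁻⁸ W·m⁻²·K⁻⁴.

Steady state: internal power = radiated power, P = εσA T⁴.
Radiating area A = 2·3.81 = 7.620 m².
T⁴ = P/(εσA) = 15200/(0.89·5.67×10⁻⁸·7.620) = 3.953×10¹⁰ K⁴.
T = (3.953×10¹⁰)^(1/4).

T ≈ 446 K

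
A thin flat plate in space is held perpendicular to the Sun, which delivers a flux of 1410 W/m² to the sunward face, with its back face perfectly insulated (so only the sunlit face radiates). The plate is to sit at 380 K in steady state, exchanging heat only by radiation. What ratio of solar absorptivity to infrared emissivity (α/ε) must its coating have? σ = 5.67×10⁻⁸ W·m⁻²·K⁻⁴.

Balance: αS·A = εσ·1A·T⁴ ⇒ α/ε = σT⁴/S.
α/ε = 5.67×10⁻⁸·(380)⁴/1410 = 5.67×10⁻⁸·2.085×10¹⁰/1410.

α/ε ≈ 0.838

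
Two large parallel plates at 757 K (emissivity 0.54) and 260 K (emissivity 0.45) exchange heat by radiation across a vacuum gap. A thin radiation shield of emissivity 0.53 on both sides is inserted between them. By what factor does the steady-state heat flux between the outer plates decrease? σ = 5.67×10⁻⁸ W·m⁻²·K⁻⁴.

Without shield: q₀ = σΔ(T⁴)/(1/ε₁+1/ε₂−1) with denominator 3.074.
With shield the two gaps are in series; the resistances add: (1/ε₁+1/ε_s−1)+(1/ε_s+1/ε₂−1) = 2.739+3.109 = 5.848.
Heat-flux ratio q₀/q = 5.848/3.074.

factor ≈ 1.90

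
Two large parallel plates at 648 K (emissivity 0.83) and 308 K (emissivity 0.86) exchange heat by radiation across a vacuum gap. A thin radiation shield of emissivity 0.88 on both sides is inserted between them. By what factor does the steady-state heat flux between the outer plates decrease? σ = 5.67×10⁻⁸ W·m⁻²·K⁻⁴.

Without shield: q₀ = σΔ(T⁴)/(1/ε₁+1/ε₂−1) with denominator 1.368.
With shield the two gaps are in series; the resistances add: (1/ε₁+1/ε_s−1)+(1/ε_s+1/ε₂−1) = 1.341+1.299 = 2.640.
Heat-flux ratio q₀/q = 2.640/1.368.

factor ≈ 1.93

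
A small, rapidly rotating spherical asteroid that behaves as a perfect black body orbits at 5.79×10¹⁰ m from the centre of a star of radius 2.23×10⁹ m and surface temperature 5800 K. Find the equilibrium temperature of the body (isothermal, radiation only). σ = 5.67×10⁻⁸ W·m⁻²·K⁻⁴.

The star's surface emits σT_*⁴; at distance d the flux is S = σT_*⁴(R_*/d)².
S = 5.67×10⁻⁸·(5800)⁴·(2.23×10⁹/5.79×10¹⁰)² = 95180 W/m².
For an isothermal sphere T⁴ = (1−a)S/(4σ) = 4.197×10¹¹ K⁴.

T ≈ 805 K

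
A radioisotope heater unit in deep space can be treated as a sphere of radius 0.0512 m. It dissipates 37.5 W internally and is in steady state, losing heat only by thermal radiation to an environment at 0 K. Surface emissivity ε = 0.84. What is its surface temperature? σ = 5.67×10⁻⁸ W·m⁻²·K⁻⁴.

Steady state: internal power = radiated power, P = εσA T⁴.
Radiating area A = 4πr² = 0.03294 m².
T⁴ = P/(εσA) = 37.5/(0.84·5.67×10⁻⁸·0.03294) = 2.390×10¹⁰ K⁴.
T = (2.390×10¹⁰)^(1/4).

T ≈ 393 K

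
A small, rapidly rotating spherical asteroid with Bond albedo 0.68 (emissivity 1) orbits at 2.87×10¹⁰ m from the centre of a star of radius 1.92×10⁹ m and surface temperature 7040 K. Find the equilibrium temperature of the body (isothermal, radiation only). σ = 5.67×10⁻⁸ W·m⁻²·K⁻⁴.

The star's surface emits σT_*⁴; at distance d the flux is S = σT_*⁴(R_*/d)².
S = 5.67×10⁻⁸·(7040)⁴·(1.92×10⁹/2.87×10¹⁰)² = 6.233×10⁵ W/m².
For an isothermal sphere T⁴ = (1−a)S/(4σ) = 8.795×10¹¹ K⁴.

T ≈ 968 K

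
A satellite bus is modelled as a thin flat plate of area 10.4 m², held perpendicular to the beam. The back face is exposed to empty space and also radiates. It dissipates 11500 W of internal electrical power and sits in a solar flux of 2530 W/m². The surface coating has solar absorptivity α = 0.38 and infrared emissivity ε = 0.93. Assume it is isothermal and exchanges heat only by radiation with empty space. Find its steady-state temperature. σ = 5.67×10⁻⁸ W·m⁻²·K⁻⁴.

At steady state, absorbed solar power + internal power = radiated power.
Absorbed: α·S·A_cross = 0.38·2530·10.40 = 9999 W (cross-section A).
Total input = 9999 + 11500 = 21500 W.
Radiated: εσ·A_surf·T⁴ with A_surf = 2A = 20.80 m².
T⁴ = 21500/(0.93·5.67×10⁻⁸·20.80) = 1.960×10¹⁰ K⁴.

T ≈ 374 K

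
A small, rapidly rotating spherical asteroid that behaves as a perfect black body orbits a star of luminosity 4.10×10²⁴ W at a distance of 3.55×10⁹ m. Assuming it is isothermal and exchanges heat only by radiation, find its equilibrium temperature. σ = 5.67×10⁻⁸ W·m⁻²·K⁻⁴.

First find the stellar flux at distance d: S = L/(4πd²) = 4.10×10²⁴/(4π·(3.55×10⁹)²) = 25890 W/m².
For an isothermal sphere, absorbed (1−a)S·πr² = emitted σ·4πr²·T⁴, so T⁴ = (1−a)S/(4σ).
T⁴ = 1.00·25890/(4·5.67×10⁻⁸) = 1.141×10¹¹ K⁴.

T ≈ 581 K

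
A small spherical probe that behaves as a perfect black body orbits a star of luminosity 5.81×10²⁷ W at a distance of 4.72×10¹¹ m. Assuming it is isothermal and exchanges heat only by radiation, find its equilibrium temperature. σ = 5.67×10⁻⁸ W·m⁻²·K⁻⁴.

First find the stellar flux at distance d: S = L/(4πd²) = 5.81×10²⁷/(4π·(4.72×10¹¹)²) = 2075 W/m².
For an isothermal sphere, absorbed (1−a)S·πr² = emitted σ·4πr²·T⁴, so T⁴ = (1−a)S/(4σ).
T⁴ = 1.00·2075/(4·5.67×10⁻⁸) = 9.150×10⁹ K⁴.

T ≈ 309 K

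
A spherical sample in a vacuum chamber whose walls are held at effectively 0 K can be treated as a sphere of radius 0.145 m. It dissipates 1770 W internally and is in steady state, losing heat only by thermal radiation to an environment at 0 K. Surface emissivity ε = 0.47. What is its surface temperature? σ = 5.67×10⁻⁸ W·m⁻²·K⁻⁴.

Steady state: internal power = radiated power, P = εσA T⁴.
Radiating area A = 4πr² = 0.2642 m².
T⁴ = P/(εσA) = 1770/(0.47·5.67×10⁻⁸·0.2642) = 2.514×10¹¹ K⁴.
T = (2.514×10¹¹)^(1/4).

T ≈ 708 K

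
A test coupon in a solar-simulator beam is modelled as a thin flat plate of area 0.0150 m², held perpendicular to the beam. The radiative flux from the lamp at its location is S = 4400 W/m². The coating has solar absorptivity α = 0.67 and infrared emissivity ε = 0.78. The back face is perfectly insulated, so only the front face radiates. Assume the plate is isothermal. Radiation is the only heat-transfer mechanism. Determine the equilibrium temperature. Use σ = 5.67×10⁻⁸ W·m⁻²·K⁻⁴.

At equilibrium, absorbed power = emitted power.
Absorbing cross-section = A = 0.01500 m²; emitting surface = A = 0.01500 m² (ratio 1).
αS·A_cross = εσ·A_surf·T⁴  ⇒  T⁴ = αS/(ε·1σ).
T⁴ = 0.670·4400/(0.78·1·5.67×10⁻⁸) = 6.666×10¹⁰ K⁴.
T = (6.666×10¹⁰)^(1/4).

T ≈ 508 K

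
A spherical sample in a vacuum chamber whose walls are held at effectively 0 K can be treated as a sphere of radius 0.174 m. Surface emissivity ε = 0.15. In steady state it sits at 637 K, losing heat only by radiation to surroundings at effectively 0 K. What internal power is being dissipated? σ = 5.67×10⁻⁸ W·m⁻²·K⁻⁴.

Steady state: P = εσA T⁴.
A = 4πr² = 0.3805 m²; T⁴ = (637)⁴ = 1.646×10¹¹ K⁴.
P = 0.15 × 5.67×10⁻⁸ × 0.3805 × 1.646×10¹¹.

P ≈ 533 W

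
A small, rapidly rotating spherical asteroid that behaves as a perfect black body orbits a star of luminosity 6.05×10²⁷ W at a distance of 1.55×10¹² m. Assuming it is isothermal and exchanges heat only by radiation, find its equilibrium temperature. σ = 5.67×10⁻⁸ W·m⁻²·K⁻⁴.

First find the stellar flux at distance d: S = L/(4πd²) = 6.05×10²⁷/(4π·(1.55×10¹²)²) = 200.4 W/m².
For an isothermal sphere, absorbed (1−a)S·πr² = emitted σ·4πr²·T⁴, so T⁴ = (1−a)S/(4σ).
T⁴ = 1.00·200.4/(4·5.67×10⁻⁸) = 8.836×10⁸ K⁴.

T ≈ 172 K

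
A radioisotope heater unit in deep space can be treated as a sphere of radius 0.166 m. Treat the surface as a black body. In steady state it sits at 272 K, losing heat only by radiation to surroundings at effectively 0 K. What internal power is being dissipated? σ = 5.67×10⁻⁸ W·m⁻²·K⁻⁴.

P ≈ 107 W

Steady state: P = εσA T⁴.
A = 4πr² = 0.3463 m²; T⁴ = (272)⁴ = 5.474×10⁹ K⁴.
P = 1.0 × 5.67×10⁻⁸ × 0.3463 × 5.474×10⁹.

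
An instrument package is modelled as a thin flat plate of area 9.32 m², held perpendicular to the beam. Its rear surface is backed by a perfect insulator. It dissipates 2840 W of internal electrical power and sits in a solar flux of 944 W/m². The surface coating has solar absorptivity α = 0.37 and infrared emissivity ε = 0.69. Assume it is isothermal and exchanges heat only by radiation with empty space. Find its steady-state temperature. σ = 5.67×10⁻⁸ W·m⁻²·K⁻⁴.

At steady state, absorbed solar power + internal power = radiated power.
Absorbed: α·S·A_cross = 0.37·944·9.320 = 3255 W (cross-section A).
Total input = 3255 + 2840 = 6095 W.
Radiated: εσ·A_surf·T⁴ with A_surf = A = 9.320 m².
T⁴ = 6095/(0.69·5.67×10⁻⁸·9.320) = 1.672×10¹⁰ K⁴.

T ≈ 360 K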